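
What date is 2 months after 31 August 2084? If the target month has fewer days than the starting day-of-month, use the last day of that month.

October 31, 2084

Advancing 2 months from August 31, 2084.
month 8 + 2 = 10 → October 2084.
Day 31 is valid in October, giving October 31, 2084.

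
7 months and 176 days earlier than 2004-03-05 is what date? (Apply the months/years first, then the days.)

Going back 7 months and 176 days from March 5, 2004: first the month/year part, then the days.
month 3 − 7 = -4, which is month 8 of year 2003 → August 2003.
Day 5 is valid in August, giving August 5, 2003.
Now subtract 176 days from August 5, 2003.
Going back 5 days from August 5, 2003 reaches the end of the previous month; 176 − 5 = 171 left.
July 2003 has 31 days: 171 − 31 = 140 left.
June 2003 has 30 days: 140 − 30 = 110 left.
May 2003 has 31 days: 110 − 31 = 79 left.
April 2003 has 30 days: 79 − 30 = 49 left.
March 2003 has 31 days: 49 − 31 = 18 left.
February 2003 has 28 days; 28 − 18 = 10 → February 10, 2003.

February 10, 2003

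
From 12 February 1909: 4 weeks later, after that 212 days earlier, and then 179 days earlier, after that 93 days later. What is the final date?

Advancing 4 weeks (= 28 days) from February 12, 1909:
February has 28 days, so 28 − 12 = 16 days remain after February 12, 1909; 28 − 16 = 12 left.
12 days into March 1909 → March 12, 1909.
Counting back 212 days from March 12, 1909:
Going back 12 days from March 12, 1909 reaches the end of the previous month; 212 − 12 = 200 left.
February 1909 has 28 days (1909 is not a leap year): 200 − 28 = 172 left.
January 1909 has 31 days: 172 − 31 = 141 left.
December 1908 has 31 days: 141 − 31 = 110 left.
November 1908 has 30 days: 110 − 30 = 80 left.
October 1908 has 31 days: 80 − 31 = 49 left.
September 1908 has 30 days: 49 − 30 = 19 left.
August 1908 has 31 days; 31 − 19 = 12 → August 12, 1908.
Going back 179 days from August 12, 1908:
Going back 12 days from August 12, 1908 reaches the end of the previous month; 179 − 12 = 167 left.
July 1908 has 31 days: 167 − 31 = 136 left.
June 1908 has 30 days: 136 − 30 = 106 left.
May 1908 has 31 days: 106 − 31 = 75 left.
April 1908 has 30 days: 75 − 30 = 45 left.
March 1908 has 31 days: 45 − 31 = 14 left.
February 1908 has 29 days; 29 − 14 = 15 → February 15, 1908.
Advancing 93 days from February 15, 1908:
February has 29 days, so 29 − 15 = 14 days remain after February 15, 1908; 93 − 14 = 79 left.
March 1908 has 31 days: 79 − 31 = 48 left.
April 1908 has 30 days: 48 − 30 = 18 left.
18 days into May 1908 → May 18, 1908.

May 18, 1908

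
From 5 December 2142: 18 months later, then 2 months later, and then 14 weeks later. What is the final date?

November 11, 2144

Counting forward 18 months from December 5, 2142:
month 12 + 18 = 30, which is month 6 of year 2144 → June 2144.
Day 5 is valid in June, giving June 5, 2144.
Advancing 2 months from June 5, 2144:
month 6 + 2 = 8 → August 2144.
Day 5 is valid in August, giving August 5, 2144.
Adding 14 weeks (= 98 days) from August 5, 2144:
August has 31 days, so 31 − 5 = 26 days remain after August 5, 2144; 98 − 26 = 72 left.
September 2144 has 30 days: 72 − 30 = 42 left.
October 2144 has 31 days: 42 − 31 = 11 left.
11 days into November 2144 → November 11, 2144.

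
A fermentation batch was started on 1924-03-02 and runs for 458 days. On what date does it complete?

June 3, 1925

Adding 458 days from March 2, 1924.
March has 31 days, so 31 − 2 = 29 days remain after March 2, 1924; 458 − 29 = 429 left.
April 1924 has 30 days: 429 − 30 = 399 left.
May 1924 has 31 days: 399 − 31 = 368 left.
June 1924 has 30 days: 368 − 30 = 338 left.
July 1924 has 31 days: 338 − 31 = 307 left.
August 1924 has 31 days: 307 − 31 = 276 left.
September 1924 has 30 days: 276 − 30 = 246 left.
October 1924 has 31 days: 246 − 31 = 215 left.
November 1924 has 30 days: 215 − 30 = 185 left.
December 1924 has 31 days: 185 − 31 = 154 left.
January 1925 has 31 days: 154 − 31 = 123 left.
February 1925 has 28 days (1925 is not a leap year): 123 − 28 = 95 left.
March 1925 has 31 days: 95 − 31 = 64 left.
April 1925 has 30 days: 64 − 30 = 34 left.
May 1925 has 31 days: 34 − 31 = 3 left.
3 days into June 1925 → June 3, 1925.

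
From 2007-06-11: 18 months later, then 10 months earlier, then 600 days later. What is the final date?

Adding 18 months from June 11, 2007:
month 6 + 18 = 24, which is month 12 of year 2008 → December 2008.
Day 11 is valid in December, giving December 11, 2008.
Subtracting 10 months from December 11, 2008:
month 12 − 10 = 2 → February 2008.
Day 11 is valid in February, giving February 11, 2008.
Counting forward 600 days from February 11, 2008:
February has 29 days, so 29 − 11 = 18 days remain after February 11, 2008; 600 − 18 = 582 left.
March 2008 has 31 days: 582 − 31 = 551 left.
April 2008 has 30 days: 551 − 30 = 521 left.
May 2008 has 31 days: 521 − 31 = 490 left.
June 2008 has 30 days: 490 − 30 = 460 left.
July 2008 has 31 days: 460 − 31 = 429 left.
August 2008 has 31 days: 429 − 31 = 398 left.
September 2008 has 30 days: 398 − 30 = 368 left.
October 2008 has 31 days: 368 − 31 = 337 left.
November 2008 has 30 days: 337 − 30 = 307 left.
December 2008 has 31 days: 307 − 31 = 276 left.
January 2009 has 31 days: 276 − 31 = 245 left.
February 2009 has 28 days (2009 is not a leap year): 245 − 28 = 217 left.
March 2009 has 31 days: 217 − 31 = 186 left.
April 2009 has 30 days: 186 − 30 = 156 left.
May 2009 has 31 days: 156 − 31 = 125 left.
June 2009 has 30 days: 125 − 30 = 95 left.
July 2009 has 31 days: 95 − 31 = 64 left.
August 2009 has 31 days: 64 − 31 = 33 left.
September 2009 has 30 days: 33 − 30 = 3 left.
3 days into October 2009 → October 3, 2009.

October 3, 2009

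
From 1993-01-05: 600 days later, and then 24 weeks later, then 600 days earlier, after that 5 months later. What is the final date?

Adding 600 days from January 5, 1993:
January has 31 days, so 31 − 5 = 26 days remain after January 5, 1993; 600 − 26 = 574 left.
February 1993 has 28 days (1993 is not a leap year): 574 − 28 = 546 left.
March 1993 has 31 days: 546 − 31 = 515 left.
April 1993 has 30 days: 515 − 30 = 485 left.
May 1993 has 31 days: 485 − 31 = 454 left.
June 1993 has 30 days: 454 − 30 = 424 left.
July 1993 has 31 days: 424 − 31 = 393 left.
August 1993 has 31 days: 393 − 31 = 362 left.
September 1993 has 30 days: 362 − 30 = 332 left.
October 1993 has 31 days: 332 − 31 = 301 left.
November 1993 has 30 days: 301 − 30 = 271 left.
December 1993 has 31 days: 271 − 31 = 240 left.
January 1994 has 31 days: 240 − 31 = 209 left.
February 1994 has 28 days (1994 is not a leap year): 209 − 28 = 181 left.
March 1994 has 31 days: 181 − 31 = 150 left.
April 1994 has 30 days: 150 − 30 = 120 left.
May 1994 has 31 days: 120 − 31 = 89 left.
June 1994 has 30 days: 89 − 30 = 59 left.
July 1994 has 31 days: 59 − 31 = 28 left.
28 days into August 1994 → August 28, 1994.
Adding 24 weeks (= 168 days) from August 28, 1994:
August has 31 days, so 31 − 28 = 3 days remain after August 28, 1994; 168 − 3 = 165 left.
September 1994 has 30 days: 165 − 30 = 135 left.
October 1994 has 31 days: 135 − 31 = 104 left.
November 1994 has 30 days: 104 − 30 = 74 left.
December 1994 has 31 days: 74 − 31 = 43 left.
January 1995 has 31 days: 43 − 31 = 12 left.
12 days into February 1995 → February 12, 1995.
Counting back 600 days from February 12, 1995:
Going back 12 days from February 12, 1995 reaches the end of the previous month; 600 − 12 = 588 left.
January 1995 has 31 days: 588 − 31 = 557 left.
December 1994 has 31 days: 557 − 31 = 526 left.
November 1994 has 30 days: 526 − 30 = 496 left.
October 1994 has 31 days: 496 − 31 = 465 left.
September 1994 has 30 days: 465 − 30 = 435 left.
August 1994 has 31 days: 435 − 31 = 404 left.
July 1994 has 31 days: 404 − 31 = 373 left.
June 1994 has 30 days: 373 − 30 = 343 left.
May 1994 has 31 days: 343 − 31 = 312 left.
April 1994 has 30 days: 312 − 30 = 282 left.
March 1994 has 31 days: 282 − 31 = 251 left.
February 1994 has 28 days (1994 is not a leap year): 251 − 28 = 223 left.
January 1994 has 31 days: 223 − 31 = 192 left.
December 1993 has 31 days: 192 − 31 = 161 left.
November 1993 has 30 days: 161 − 30 = 131 left.
October 1993 has 31 days: 131 − 31 = 100 left.
September 1993 has 30 days: 100 − 30 = 70 left.
August 1993 has 31 days: 70 − 31 = 39 left.
July 1993 has 31 days: 39 − 31 = 8 left.
June 1993 has 30 days; 30 − 8 = 22 → June 22, 1993.
Adding 5 months from June 22, 1993:
month 6 + 5 = 11 → November 1993.
Day 22 is valid in November, giving November 22, 1993.

November 22, 1993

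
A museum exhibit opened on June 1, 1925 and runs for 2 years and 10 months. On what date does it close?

Adding 2 years and 10 months from June 1, 1925.
+2 years → 1927; month 6 + 10 = 16, which is month 4 of year 1928 → April 1928.
Day 1 is valid in April, giving April 1, 1928.

April 1, 1928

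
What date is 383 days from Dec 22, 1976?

Counting forward 383 days from December 22, 1976.
December has 31 days, so 31 − 22 = 9 days remain after December 22, 1976; 383 − 9 = 374 left.
January 1977 has 31 days: 374 − 31 = 343 left.
February 1977 has 28 days (1977 is not a leap year): 343 − 28 = 315 left.
March 1977 has 31 days: 315 − 31 = 284 left.
April 1977 has 30 days: 284 − 30 = 254 left.
May 1977 has 31 days: 254 − 31 = 223 left.
June 1977 has 30 days: 223 − 30 = 193 left.
July 1977 has 31 days: 193 − 31 = 162 left.
August 1977 has 31 days: 162 − 31 = 131 left.
September 1977 has 30 days: 131 − 30 = 101 left.
October 1977 has 31 days: 101 − 31 = 70 left.
November 1977 has 30 days: 70 − 30 = 40 left.
December 1977 has 31 days: 40 − 31 = 9 left.
9 days into January 1978 → January 9, 1978.

January 9, 1978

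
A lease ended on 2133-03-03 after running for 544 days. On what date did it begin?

September 6, 2131

Subtracting 544 days from March 3, 2133.
Going back 3 days from March 3, 2133 reaches the end of the previous month; 544 − 3 = 541 left.
February 2133 has 28 days (2133 is not a leap year): 541 − 28 = 513 left.
January 2133 has 31 days: 513 − 31 = 482 left.
December 2132 has 31 days: 482 − 31 = 451 left.
November 2132 has 30 days: 451 − 30 = 421 left.
October 2132 has 31 days: 421 − 31 = 390 left.
September 2132 has 30 days: 390 − 30 = 360 left.
August 2132 has 31 days: 360 − 31 = 329 left.
July 2132 has 31 days: 329 − 31 = 298 left.
June 2132 has 30 days: 298 − 30 = 268 left.
May 2132 has 31 days: 268 − 31 = 237 left.
April 2132 has 30 days: 237 − 30 = 207 left.
March 2132 has 31 days: 207 − 31 = 176 left.
February 2132 has 29 days (2132 is a leap year): 176 − 29 = 147 left.
January 2132 has 31 days: 147 − 31 = 116 left.
December 2131 has 31 days: 116 − 31 = 85 left.
November 2131 has 30 days: 85 − 30 = 55 left.
October 2131 has 31 days: 55 − 31 = 24 left.
September 2131 has 30 days; 30 − 24 = 6 → September 6, 2131.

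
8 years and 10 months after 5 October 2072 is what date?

August 5, 2081

Adding 8 years and 10 months from October 5, 2072.
+8 years → 2080; month 10 + 10 = 20, which is month 8 of year 2081 → August 2081.
Day 5 is valid in August, giving August 5, 2081.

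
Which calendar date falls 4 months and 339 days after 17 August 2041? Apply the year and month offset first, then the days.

November 21, 2042

Advancing 4 months and 339 days from August 17, 2041: first the month/year part, then the days.
month 8 + 4 = 12 → December 2041.
Day 17 is valid in December, giving December 17, 2041.
Now add 339 days from December 17, 2041.
December has 31 days, so 31 − 17 = 14 days remain after December 17, 2041; 339 − 14 = 325 left.
January 2042 has 31 days: 325 − 31 = 294 left.
February 2042 has 28 days (2042 is not a leap year): 294 − 28 = 266 left.
March 2042 has 31 days: 266 − 31 = 235 left.
April 2042 has 30 days: 235 − 30 = 205 left.
May 2042 has 31 days: 205 − 31 = 174 left.
June 2042 has 30 days: 174 − 30 = 144 left.
July 2042 has 31 days: 144 − 31 = 113 left.
August 2042 has 31 days: 113 − 31 = 82 left.
September 2042 has 30 days: 82 − 30 = 52 left.
October 2042 has 31 days: 52 − 31 = 21 left.
21 days into November 2042 → November 21, 2042.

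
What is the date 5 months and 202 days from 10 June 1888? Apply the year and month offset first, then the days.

Counting forward 5 months and 202 days from June 10, 1888: first the month/year part, then the days.
month 6 + 5 = 11 → November 1888.
Day 10 is valid in November, giving November 10, 1888.
Now add 202 days from November 10, 1888.
November has 30 days, so 30 − 10 = 20 days remain after November 10, 1888; 202 − 20 = 182 left.
December 1888 has 31 days: 182 − 31 = 151 left.
January 1889 has 31 days: 151 − 31 = 120 left.
February 1889 has 28 days (1889 is not a leap year): 120 − 28 = 92 left.
March 1889 has 31 days: 92 − 31 = 61 left.
April 1889 has 30 days: 61 − 30 = 31 left.
31 days into May 1889 → May 31, 1889.

May 31, 1889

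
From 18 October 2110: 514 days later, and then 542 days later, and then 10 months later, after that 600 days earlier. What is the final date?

November 15, 2112

Adding 514 days from October 18, 2110:
October has 31 days, so 31 − 18 = 13 days remain after October 18, 2110; 514 − 13 = 501 left.
November 2110 has 30 days: 501 − 30 = 471 left.
December 2110 has 31 days: 471 − 31 = 440 left.
January 2111 has 31 days: 440 − 31 = 409 left.
February 2111 has 28 days (2111 is not a leap year): 409 − 28 = 381 left.
March 2111 has 31 days: 381 − 31 = 350 left.
April 2111 has 30 days: 350 − 30 = 320 left.
May 2111 has 31 days: 320 − 31 = 289 left.
June 2111 has 30 days: 289 − 30 = 259 left.
July 2111 has 31 days: 259 − 31 = 228 left.
August 2111 has 31 days: 228 − 31 = 197 left.
September 2111 has 30 days: 197 − 30 = 167 left.
October 2111 has 31 days: 167 − 31 = 136 left.
November 2111 has 30 days: 136 − 30 = 106 left.
December 2111 has 31 days: 106 − 31 = 75 left.
January 2112 has 31 days: 75 − 31 = 44 left.
February 2112 has 29 days (2112 is a leap year): 44 − 29 = 15 left.
15 days into March 2112 → March 15, 2112.
Counting forward 542 days from March 15, 2112:
March has 31 days, so 31 − 15 = 16 days remain after March 15, 2112; 542 − 16 = 526 left.
April 2112 has 30 days: 526 − 30 = 496 left.
May 2112 has 31 days: 496 − 31 = 465 left.
June 2112 has 30 days: 465 − 30 = 435 left.
July 2112 has 31 days: 435 − 31 = 404 left.
August 2112 has 31 days: 404 − 31 = 373 left.
September 2112 has 30 days: 373 − 30 = 343 left.
October 2112 has 31 days: 343 − 31 = 312 left.
November 2112 has 30 days: 312 − 30 = 282 left.
December 2112 has 31 days: 282 − 31 = 251 left.
January 2113 has 31 days: 251 − 31 = 220 left.
February 2113 has 28 days (2113 is not a leap year): 220 − 28 = 192 left.
March 2113 has 31 days: 192 − 31 = 161 left.
April 2113 has 30 days: 161 − 30 = 131 left.
May 2113 has 31 days: 131 − 31 = 100 left.
June 2113 has 30 days: 100 − 30 = 70 left.
July 2113 has 31 days: 70 − 31 = 39 left.
August 2113 has 31 days: 39 − 31 = 8 left.
8 days into September 2113 → September 8, 2113.
Advancing 10 months from September 8, 2113:
month 9 + 10 = 19, which is month 7 of year 2114 → July 2114.
Day 8 is valid in July, giving July 8, 2114.
Counting back 600 days from July 8, 2114:
Going back 8 days from July 8, 2114 reaches the end of the previous month; 600 − 8 = 592 left.
June 2114 has 30 days: 592 − 30 = 562 left.
May 2114 has 31 days: 562 − 31 = 531 left.
April 2114 has 30 days: 531 − 30 = 501 left.
March 2114 has 31 days: 501 − 31 = 470 left.
February 2114 has 28 days (2114 is not a leap year): 470 − 28 = 442 left.
January 2114 has 31 days: 442 − 31 = 411 left.
December 2113 has 31 days: 411 − 31 = 380 left.
November 2113 has 30 days: 380 − 30 = 350 left.
October 2113 has 31 days: 350 − 31 = 319 left.
September 2113 has 30 days: 319 − 30 = 289 left.
August 2113 has 31 days: 289 − 31 = 258 left.
July 2113 has 31 days: 258 − 31 = 227 left.
June 2113 has 30 days: 227 − 30 = 197 left.
May 2113 has 31 days: 197 − 31 = 166 left.
April 2113 has 30 days: 166 − 30 = 136 left.
March 2113 has 31 days: 136 − 31 = 105 left.
February 2113 has 28 days (2113 is not a leap year): 105 − 28 = 77 left.
January 2113 has 31 days: 77 − 31 = 46 left.
December 2112 has 31 days: 46 − 31 = 15 left.
November 2112 has 30 days; 30 − 15 = 15 → November 15, 2112.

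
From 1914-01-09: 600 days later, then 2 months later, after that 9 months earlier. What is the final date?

February 1, 1915

Advancing 600 days from January 9, 1914:
January has 31 days, so 31 − 9 = 22 days remain after January 9, 1914; 600 − 22 = 578 left.
February 1914 has 28 days (1914 is not a leap year): 578 − 28 = 550 left.
March 1914 has 31 days: 550 − 31 = 519 left.
April 1914 has 30 days: 519 − 30 = 489 left.
May 1914 has 31 days: 489 − 31 = 458 left.
June 1914 has 30 days: 458 − 30 = 428 left.
July 1914 has 31 days: 428 − 31 = 397 left.
August 1914 has 31 days: 397 − 31 = 366 left.
September 1914 has 30 days: 366 − 30 = 336 left.
October 1914 has 31 days: 336 − 31 = 305 left.
November 1914 has 30 days: 305 − 30 = 275 left.
December 1914 has 31 days: 275 − 31 = 244 left.
January 1915 has 31 days: 244 − 31 = 213 left.
February 1915 has 28 days (1915 is not a leap year): 213 − 28 = 185 left.
March 1915 has 31 days: 185 − 31 = 154 left.
April 1915 has 30 days: 154 − 30 = 124 left.
May 1915 has 31 days: 124 − 31 = 93 left.
June 1915 has 30 days: 93 − 30 = 63 left.
July 1915 has 31 days: 63 − 31 = 32 left.
August 1915 has 31 days: 32 − 31 = 1 left.
1 day into September 1915 → September 1, 1915.
Advancing 2 months from September 1, 1915:
month 9 + 2 = 11 → November 1915.
Day 1 is valid in November, giving November 1, 1915.
Subtracting 9 months from November 1, 1915:
month 11 − 9 = 2 → February 1915.
Day 1 is valid in February, giving February 1, 1915.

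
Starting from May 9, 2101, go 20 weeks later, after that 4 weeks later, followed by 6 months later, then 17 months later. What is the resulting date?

September 24, 2103

Adding 20 weeks (= 140 days) from May 9, 2101:
May has 31 days, so 31 − 9 = 22 days remain after May 9, 2101; 140 − 22 = 118 left.
June 2101 has 30 days: 118 − 30 = 88 left.
July 2101 has 31 days: 88 − 31 = 57 left.
August 2101 has 31 days: 57 − 31 = 26 left.
26 days into September 2101 → September 26, 2101.
Counting forward 4 weeks (= 28 days) from September 26, 2101:
September has 30 days, so 30 − 26 = 4 days remain after September 26, 2101; 28 − 4 = 24 left.
24 days into October 2101 → October 24, 2101.
Counting forward 6 months from October 24, 2101:
month 10 + 6 = 16, which is month 4 of year 2102 → April 2102.
Day 24 is valid in April, giving April 24, 2102.
Adding 17 months from April 24, 2102:
month 4 + 17 = 21, which is month 9 of year 2103 → September 2103.
Day 24 is valid in September, giving September 24, 2103.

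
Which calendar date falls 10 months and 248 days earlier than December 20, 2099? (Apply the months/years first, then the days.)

Going back 10 months and 248 days from December 20, 2099: first the month/year part, then the days.
month 12 − 10 = 2 → February 2099.
Day 20 is valid in February, giving February 20, 2099.
Now subtract 248 days from February 20, 2099.
Going back 20 days from February 20, 2099 reaches the end of the previous month; 248 − 20 = 228 left.
January 2099 has 31 days: 228 − 31 = 197 left.
December 2098 has 31 days: 197 − 31 = 166 left.
November 2098 has 30 days: 166 − 30 = 136 left.
October 2098 has 31 days: 136 − 31 = 105 left.
September 2098 has 30 days: 105 − 30 = 75 left.
August 2098 has 31 days: 75 − 31 = 44 left.
July 2098 has 31 days: 44 − 31 = 13 left.
June 2098 has 30 days; 30 − 13 = 17 → June 17, 2098.

June 17, 2098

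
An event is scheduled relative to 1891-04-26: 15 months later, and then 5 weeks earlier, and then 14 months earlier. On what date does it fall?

Adding 15 months from April 26, 1891:
month 4 + 15 = 19, which is month 7 of year 1892 → July 1892.
Day 26 is valid in July, giving July 26, 1892.
Subtracting 5 weeks (= 35 days) from July 26, 1892:
Going back 26 days from July 26, 1892 reaches the end of the previous month; 35 − 26 = 9 left.
June 1892 has 30 days; 30 − 9 = 21 → June 21, 1892.
Subtracting 14 months from June 21, 1892:
month 6 − 14 = -8, which is month 4 of year 1891 → April 1891.
Day 21 is valid in April, giving April 21, 1891.

April 21, 1891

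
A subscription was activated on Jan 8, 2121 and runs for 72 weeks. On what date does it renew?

May 27, 2122

Advancing 72 weeks = 504 days from January 8, 2121.
January has 31 days, so 31 − 8 = 23 days remain after January 8, 2121; 504 − 23 = 481 left.
February 2121 has 28 days (2121 is not a leap year): 481 − 28 = 453 left.
March 2121 has 31 days: 453 − 31 = 422 left.
April 2121 has 30 days: 422 − 30 = 392 left.
May 2121 has 31 days: 392 − 31 = 361 left.
June 2121 has 30 days: 361 − 30 = 331 left.
July 2121 has 31 days: 331 − 31 = 300 left.
August 2121 has 31 days: 300 − 31 = 269 left.
September 2121 has 30 days: 269 − 30 = 239 left.
October 2121 has 31 days: 239 − 31 = 208 left.
November 2121 has 30 days: 208 − 30 = 178 left.
December 2121 has 31 days: 178 − 31 = 147 left.
January 2122 has 31 days: 147 − 31 = 116 left.
February 2122 has 28 days (2122 is not a leap year): 116 − 28 = 88 left.
March 2122 has 31 days: 88 − 31 = 57 left.
April 2122 has 30 days: 57 − 30 = 27 left.
27 days into May 2122 → May 27, 2122.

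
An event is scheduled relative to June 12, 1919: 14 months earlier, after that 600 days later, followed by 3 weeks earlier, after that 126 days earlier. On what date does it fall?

July 9, 1919

Going back 14 months from June 12, 1919:
month 6 − 14 = -8, which is month 4 of year 1918 → April 1918.
Day 12 is valid in April, giving April 12, 1918.
Adding 600 days from April 12, 1918:
April has 30 days, so 30 − 12 = 18 days remain after April 12, 1918; 600 − 18 = 582 left.
May 1918 has 31 days: 582 − 31 = 551 left.
June 1918 has 30 days: 551 − 30 = 521 left.
July 1918 has 31 days: 521 − 31 = 490 left.
August 1918 has 31 days: 490 − 31 = 459 left.
September 1918 has 30 days: 459 − 30 = 429 left.
October 1918 has 31 days: 429 − 31 = 398 left.
November 1918 has 30 days: 398 − 30 = 368 left.
December 1918 has 31 days: 368 − 31 = 337 left.
January 1919 has 31 days: 337 − 31 = 306 left.
February 1919 has 28 days (1919 is not a leap year): 306 − 28 = 278 left.
March 1919 has 31 days: 278 − 31 = 247 left.
April 1919 has 30 days: 247 − 30 = 217 left.
May 1919 has 31 days: 217 − 31 = 186 left.
June 1919 has 30 days: 186 − 30 = 156 left.
July 1919 has 31 days: 156 − 31 = 125 left.
August 1919 has 31 days: 125 − 31 = 94 left.
September 1919 has 30 days: 94 − 30 = 64 left.
October 1919 has 31 days: 64 − 31 = 33 left.
November 1919 has 30 days: 33 − 30 = 3 left.
3 days into December 1919 → December 3, 1919.
Subtracting 3 weeks (= 21 days) from December 3, 1919:
Going back 3 days from December 3, 1919 reaches the end of the previous month; 21 − 3 = 18 left.
November 1919 has 30 days; 30 − 18 = 12 → November 12, 1919.
Subtracting 126 days from November 12, 1919:
Going back 12 days from November 12, 1919 reaches the end of the previous month; 126 − 12 = 114 left.
October 1919 has 31 days: 114 − 31 = 83 left.
September 1919 has 30 days: 83 − 30 = 53 left.
August 1919 has 31 days: 53 − 31 = 22 left.
July 1919 has 31 days; 31 − 22 = 9 → July 9, 1919.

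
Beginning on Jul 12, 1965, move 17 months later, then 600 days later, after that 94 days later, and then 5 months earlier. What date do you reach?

June 5, 1968

Advancing 17 months from July 12, 1965:
month 7 + 17 = 24, which is month 12 of year 1966 → December 1966.
Day 12 is valid in December, giving December 12, 1966.
Counting forward 600 days from December 12, 1966:
December has 31 days, so 31 − 12 = 19 days remain after December 12, 1966; 600 − 19 = 581 left.
January 1967 has 31 days: 581 − 31 = 550 left.
February 1967 has 28 days (1967 is not a leap year): 550 − 28 = 522 left.
March 1967 has 31 days: 522 − 31 = 491 left.
April 1967 has 30 days: 491 − 30 = 461 left.
May 1967 has 31 days: 461 − 31 = 430 left.
June 1967 has 30 days: 430 − 30 = 400 left.
July 1967 has 31 days: 400 − 31 = 369 left.
August 1967 has 31 days: 369 − 31 = 338 left.
September 1967 has 30 days: 338 − 30 = 308 left.
October 1967 has 31 days: 308 − 31 = 277 left.
November 1967 has 30 days: 277 − 30 = 247 left.
December 1967 has 31 days: 247 − 31 = 216 left.
January 1968 has 31 days: 216 − 31 = 185 left.
February 1968 has 29 days (1968 is a leap year): 185 − 29 = 156 left.
March 1968 has 31 days: 156 − 31 = 125 left.
April 1968 has 30 days: 125 − 30 = 95 left.
May 1968 has 31 days: 95 − 31 = 64 left.
June 1968 has 30 days: 64 − 30 = 34 left.
July 1968 has 31 days: 34 − 31 = 3 left.
3 days into August 1968 → August 3, 1968.
Counting forward 94 days from August 3, 1968:
August has 31 days, so 31 − 3 = 28 days remain after August 3, 1968; 94 − 28 = 66 left.
September 1968 has 30 days: 66 − 30 = 36 left.
October 1968 has 31 days: 36 − 31 = 5 left.
5 days into November 1968 → November 5, 1968.
Going back 5 months from November 5, 1968:
month 11 − 5 = 6 → June 1968.
Day 5 is valid in June, giving June 5, 1968.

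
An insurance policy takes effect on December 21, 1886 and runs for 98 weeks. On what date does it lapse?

November 6, 1888

Advancing 98 weeks = 686 days from December 21, 1886.
December has 31 days, so 31 − 21 = 10 days remain after December 21, 1886; 686 − 10 = 676 left.
January 1887 has 31 days: 676 − 31 = 645 left.
February 1887 has 28 days (1887 is not a leap year): 645 − 28 = 617 left.
March 1887 has 31 days: 617 − 31 = 586 left.
April 1887 has 30 days: 586 − 30 = 556 left.
May 1887 has 31 days: 556 − 31 = 525 left.
June 1887 has 30 days: 525 − 30 = 495 left.
July 1887 has 31 days: 495 − 31 = 464 left.
August 1887 has 31 days: 464 − 31 = 433 left.
September 1887 has 30 days: 433 − 30 = 403 left.
October 1887 has 31 days: 403 − 31 = 372 left.
November 1887 has 30 days: 372 − 30 = 342 left.
December 1887 has 31 days: 342 − 31 = 311 left.
January 1888 has 31 days: 311 − 31 = 280 left.
February 1888 has 29 days (1888 is a leap year): 280 − 29 = 251 left.
March 1888 has 31 days: 251 − 31 = 220 left.
April 1888 has 30 days: 220 − 30 = 190 left.
May 1888 has 31 days: 190 − 31 = 159 left.
June 1888 has 30 days: 159 − 30 = 129 left.
July 1888 has 31 days: 129 − 31 = 98 left.
August 1888 has 31 days: 98 − 31 = 67 left.
September 1888 has 30 days: 67 − 30 = 37 left.
October 1888 has 31 days: 37 − 31 = 6 left.
6 days into November 1888 → November 6, 1888.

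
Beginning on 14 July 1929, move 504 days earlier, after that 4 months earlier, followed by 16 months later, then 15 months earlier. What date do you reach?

Going back 504 days from July 14, 1929:
Going back 14 days from July 14, 1929 reaches the end of the previous month; 504 − 14 = 490 left.
June 1929 has 30 days: 490 − 30 = 460 left.
May 1929 has 31 days: 460 − 31 = 429 left.
April 1929 has 30 days: 429 − 30 = 399 left.
March 1929 has 31 days: 399 − 31 = 368 left.
February 1929 has 28 days (1929 is not a leap year): 368 − 28 = 340 left.
January 1929 has 31 days: 340 − 31 = 309 left.
December 1928 has 31 days: 309 − 31 = 278 left.
November 1928 has 30 days: 278 − 30 = 248 left.
October 1928 has 31 days: 248 − 31 = 217 left.
September 1928 has 30 days: 217 − 30 = 187 left.
August 1928 has 31 days: 187 − 31 = 156 left.
July 1928 has 31 days: 156 − 31 = 125 left.
June 1928 has 30 days: 125 − 30 = 95 left.
May 1928 has 31 days: 95 − 31 = 64 left.
April 1928 has 30 days: 64 − 30 = 34 left.
March 1928 has 31 days: 34 − 31 = 3 left.
February 1928 has 29 days; 29 − 3 = 26 → February 26, 1928.
Counting back 4 months from February 26, 1928:
month 2 − 4 = -2, which is month 10 of year 1927 → October 1927.
Day 26 is valid in October, giving October 26, 1927.
Adding 16 months from October 26, 1927:
month 10 + 16 = 26, which is month 2 of year 1929 → February 1929.
Day 26 is valid in February, giving February 26, 1929.
Going back 15 months from February 26, 1929:
month 2 − 15 = -13, which is month 11 of year 1927 → November 1927.
Day 26 is valid in November, giving November 26, 1927.

November 26, 1927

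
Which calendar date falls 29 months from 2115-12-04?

May 4, 2118

Counting forward 29 months from December 4, 2115.
month 12 + 29 = 41, which is month 5 of year 2118 → May 2118.
Day 4 is valid in May, giving May 4, 2118.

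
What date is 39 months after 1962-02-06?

May 6, 1965

Adding 39 months from February 6, 1962.
month 2 + 39 = 41, which is month 5 of year 1965 → May 1965.
Day 6 is valid in May, giving May 6, 1965.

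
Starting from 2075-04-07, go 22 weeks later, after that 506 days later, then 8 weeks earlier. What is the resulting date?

December 1, 2076

Adding 22 weeks (= 154 days) from April 7, 2075:
April has 30 days, so 30 − 7 = 23 days remain after April 7, 2075; 154 − 23 = 131 left.
May 2075 has 31 days: 131 − 31 = 100 left.
June 2075 has 30 days: 100 − 30 = 70 left.
July 2075 has 31 days: 70 − 31 = 39 left.
August 2075 has 31 days: 39 − 31 = 8 left.
8 days into September 2075 → September 8, 2075.
Adding 506 days from September 8, 2075:
September has 30 days, so 30 − 8 = 22 days remain after September 8, 2075; 506 − 22 = 484 left.
October 2075 has 31 days: 484 − 31 = 453 left.
November 2075 has 30 days: 453 − 30 = 423 left.
December 2075 has 31 days: 423 − 31 = 392 left.
January 2076 has 31 days: 392 − 31 = 361 left.
February 2076 has 29 days (2076 is a leap year): 361 − 29 = 332 left.
March 2076 has 31 days: 332 − 31 = 301 left.
April 2076 has 30 days: 301 − 30 = 271 left.
May 2076 has 31 days: 271 − 31 = 240 left.
June 2076 has 30 days: 240 − 30 = 210 left.
July 2076 has 31 days: 210 − 31 = 179 left.
August 2076 has 31 days: 179 − 31 = 148 left.
September 2076 has 30 days: 148 − 30 = 118 left.
October 2076 has 31 days: 118 − 31 = 87 left.
November 2076 has 30 days: 87 − 30 = 57 left.
December 2076 has 31 days: 57 − 31 = 26 left.
26 days into January 2077 → January 26, 2077.
Subtracting 8 weeks (= 56 days) from January 26, 2077:
Going back 26 days from January 26, 2077 reaches the end of the previous month; 56 − 26 = 30 left.
December 2076 has 31 days; 31 − 30 = 1 → December 1, 2076.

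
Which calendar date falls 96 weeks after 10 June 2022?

April 12, 2024

Adding 96 weeks = 672 days from June 10, 2022.
June has 30 days, so 30 − 10 = 20 days remain after June 10, 2022; 672 − 20 = 652 left.
July 2022 has 31 days: 652 − 31 = 621 left.
August 2022 has 31 days: 621 − 31 = 590 left.
September 2022 has 30 days: 590 − 30 = 560 left.
October 2022 has 31 days: 560 − 31 = 529 left.
November 2022 has 30 days: 529 − 30 = 499 left.
December 2022 has 31 days: 499 − 31 = 468 left.
January 2023 has 31 days: 468 − 31 = 437 left.
February 2023 has 28 days (2023 is not a leap year): 437 − 28 = 409 left.
March 2023 has 31 days: 409 − 31 = 378 left.
April 2023 has 30 days: 378 − 30 = 348 left.
May 2023 has 31 days: 348 − 31 = 317 left.
June 2023 has 30 days: 317 − 30 = 287 left.
July 2023 has 31 days: 287 − 31 = 256 left.
August 2023 has 31 days: 256 − 31 = 225 left.
September 2023 has 30 days: 225 − 30 = 195 left.
October 2023 has 31 days: 195 − 31 = 164 left.
November 2023 has 30 days: 164 − 30 = 134 left.
December 2023 has 31 days: 134 − 31 = 103 left.
January 2024 has 31 days: 103 − 31 = 72 left.
February 2024 has 29 days (2024 is a leap year): 72 − 29 = 43 left.
March 2024 has 31 days: 43 − 31 = 12 left.
12 days into April 2024 → April 12, 2024.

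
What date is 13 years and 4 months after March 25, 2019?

July 25, 2032

Advancing 13 years and 4 months from March 25, 2019.
+13 years → 2032; month 3 + 4 = 7 → July 2032.
Day 25 is valid in July, giving July 25, 2032.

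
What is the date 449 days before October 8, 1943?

Counting back 449 days from October 8, 1943.
Going back 8 days from October 8, 1943 reaches the end of the previous month; 449 − 8 = 441 left.
September 1943 has 30 days: 441 − 30 = 411 left.
August 1943 has 31 days: 411 − 31 = 380 left.
July 1943 has 31 days: 380 − 31 = 349 left.
June 1943 has 30 days: 349 − 30 = 319 left.
May 1943 has 31 days: 319 − 31 = 288 left.
April 1943 has 30 days: 288 − 30 = 258 left.
March 1943 has 31 days: 258 − 31 = 227 left.
February 1943 has 28 days (1943 is not a leap year): 227 − 28 = 199 left.
January 1943 has 31 days: 199 − 31 = 168 left.
December 1942 has 31 days: 168 − 31 = 137 left.
November 1942 has 30 days: 137 − 30 = 107 left.
October 1942 has 31 days: 107 − 31 = 76 left.
September 1942 has 30 days: 76 − 30 = 46 left.
August 1942 has 31 days: 46 − 31 = 15 left.
July 1942 has 31 days; 31 − 15 = 16 → July 16, 1942.

July 16, 1942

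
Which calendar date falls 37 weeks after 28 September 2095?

June 13, 2096

Adding 37 weeks = 259 days from September 28, 2095.
September has 30 days, so 30 − 28 = 2 days remain after September 28, 2095; 259 − 2 = 257 left.
October 2095 has 31 days: 257 − 31 = 226 left.
November 2095 has 30 days: 226 − 30 = 196 left.
December 2095 has 31 days: 196 − 31 = 165 left.
January 2096 has 31 days: 165 − 31 = 134 left.
February 2096 has 29 days (2096 is a leap year): 134 − 29 = 105 left.
March 2096 has 31 days: 105 − 31 = 74 left.
April 2096 has 30 days: 74 − 30 = 44 left.
May 2096 has 31 days: 44 − 31 = 13 left.
13 days into June 2096 → June 13, 2096.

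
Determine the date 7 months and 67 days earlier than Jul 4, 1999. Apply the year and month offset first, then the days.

September 28, 1998

Going back 7 months and 67 days from July 4, 1999: first the month/year part, then the days.
month 7 − 7 = 0, which is month 12 of year 1998 → December 1998.
Day 4 is valid in December, giving December 4, 1998.
Now subtract 67 days from December 4, 1998.
Going back 4 days from December 4, 1998 reaches the end of the previous month; 67 − 4 = 63 left.
November 1998 has 30 days: 63 − 30 = 33 left.
October 1998 has 31 days: 33 − 31 = 2 left.
September 1998 has 30 days; 30 − 2 = 28 → September 28, 1998.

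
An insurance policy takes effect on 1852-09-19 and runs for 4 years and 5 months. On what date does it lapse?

February 19, 1857

Counting forward 4 years and 5 months from September 19, 1852.
+4 years → 1856; month 9 + 5 = 14, which is month 2 of year 1857 → February 1857.
Day 19 is valid in February, giving February 19, 1857.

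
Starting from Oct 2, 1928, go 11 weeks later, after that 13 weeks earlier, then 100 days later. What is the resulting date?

December 27, 1928

Advancing 11 weeks (= 77 days) from October 2, 1928:
October has 31 days, so 31 − 2 = 29 days remain after October 2, 1928; 77 − 29 = 48 left.
November 1928 has 30 days: 48 − 30 = 18 left.
18 days into December 1928 → December 18, 1928.
Subtracting 13 weeks (= 91 days) from December 18, 1928:
Going back 18 days from December 18, 1928 reaches the end of the previous month; 91 − 18 = 73 left.
November 1928 has 30 days: 73 − 30 = 43 left.
October 1928 has 31 days: 43 − 31 = 12 left.
September 1928 has 30 days; 30 − 12 = 18 → September 18, 1928.
Advancing 100 days from September 18, 1928:
September has 30 days, so 30 − 18 = 12 days remain after September 18, 1928; 100 − 12 = 88 left.
October 1928 has 31 days: 88 − 31 = 57 left.
November 1928 has 30 days: 57 − 30 = 27 left.
27 days into December 1928 → December 27, 1928.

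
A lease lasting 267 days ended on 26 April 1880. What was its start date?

Counting back 267 days from April 26, 1880.
Going back 26 days from April 26, 1880 reaches the end of the previous month; 267 − 26 = 241 left.
March 1880 has 31 days: 241 − 31 = 210 left.
February 1880 has 29 days (1880 is a leap year): 210 − 29 = 181 left.
January 1880 has 31 days: 181 − 31 = 150 left.
December 1879 has 31 days: 150 − 31 = 119 left.
November 1879 has 30 days: 119 − 30 = 89 left.
October 1879 has 31 days: 89 − 31 = 58 left.
September 1879 has 30 days: 58 − 30 = 28 left.
August 1879 has 31 days; 31 − 28 = 3 → August 3, 1879.

August 3, 1879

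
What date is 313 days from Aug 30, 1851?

Counting forward 313 days from August 30, 1851.
August has 31 days, so 31 − 30 = 1 day remains after August 30, 1851; 313 − 1 = 312 left.
September 1851 has 30 days: 312 − 30 = 282 left.
October 1851 has 31 days: 282 − 31 = 251 left.
November 1851 has 30 days: 251 − 30 = 221 left.
December 1851 has 31 days: 221 − 31 = 190 left.
January 1852 has 31 days: 190 − 31 = 159 left.
February 1852 has 29 days (1852 is a leap year): 159 − 29 = 130 left.
March 1852 has 31 days: 130 − 31 = 99 left.
April 1852 has 30 days: 99 − 30 = 69 left.
May 1852 has 31 days: 69 − 31 = 38 left.
June 1852 has 30 days: 38 − 30 = 8 left.
8 days into July 1852 → July 8, 1852.

July 8, 1852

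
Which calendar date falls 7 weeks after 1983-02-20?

Adding 7 weeks = 49 days from February 20, 1983.
February has 28 days, so 28 − 20 = 8 days remain after February 20, 1983; 49 − 8 = 41 left.
March 1983 has 31 days: 41 − 31 = 10 left.
10 days into April 1983 → April 10, 1983.

April 10, 1983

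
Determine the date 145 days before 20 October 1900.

May 28, 1900

Counting back 145 days from October 20, 1900.
Going back 20 days from October 20, 1900 reaches the end of the previous month; 145 − 20 = 125 left.
September 1900 has 30 days: 125 − 30 = 95 left.
August 1900 has 31 days: 95 − 31 = 64 left.
July 1900 has 31 days: 64 − 31 = 33 left.
June 1900 has 30 days: 33 − 30 = 3 left.
May 1900 has 31 days; 31 − 3 = 28 → May 28, 1900.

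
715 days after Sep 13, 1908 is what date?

Advancing 715 days from September 13, 1908.
September has 30 days, so 30 − 13 = 17 days remain after September 13, 1908; 715 − 17 = 698 left.
October 1908 has 31 days: 698 − 31 = 667 left.
November 1908 has 30 days: 667 − 30 = 637 left.
December 1908 has 31 days: 637 − 31 = 606 left.
January 1909 has 31 days: 606 − 31 = 575 left.
February 1909 has 28 days (1909 is not a leap year): 575 − 28 = 547 left.
March 1909 has 31 days: 547 − 31 = 516 left.
April 1909 has 30 days: 516 − 30 = 486 left.
May 1909 has 31 days: 486 − 31 = 455 left.
June 1909 has 30 days: 455 − 30 = 425 left.
July 1909 has 31 days: 425 − 31 = 394 left.
August 1909 has 31 days: 394 − 31 = 363 left.
September 1909 has 30 days: 363 − 30 = 333 left.
October 1909 has 31 days: 333 − 31 = 302 left.
November 1909 has 30 days: 302 − 30 = 272 left.
December 1909 has 31 days: 272 − 31 = 241 left.
January 1910 has 31 days: 241 − 31 = 210 left.
February 1910 has 28 days (1910 is not a leap year): 210 − 28 = 182 left.
March 1910 has 31 days: 182 − 31 = 151 left.
April 1910 has 30 days: 151 − 30 = 121 left.
May 1910 has 31 days: 121 − 31 = 90 left.
June 1910 has 30 days: 90 − 30 = 60 left.
July 1910 has 31 days: 60 − 31 = 29 left.
29 days into August 1910 → August 29, 1910.

August 29, 1910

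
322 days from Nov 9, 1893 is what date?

September 27, 1894

Counting forward 322 days from November 9, 1893.
November has 30 days, so 30 − 9 = 21 days remain after November 9, 1893; 322 − 21 = 301 left.
December 1893 has 31 days: 301 − 31 = 270 left.
January 1894 has 31 days: 270 − 31 = 239 left.
February 1894 has 28 days (1894 is not a leap year): 239 − 28 = 211 left.
March 1894 has 31 days: 211 − 31 = 180 left.
April 1894 has 30 days: 180 − 30 = 150 left.
May 1894 has 31 days: 150 − 31 = 119 left.
June 1894 has 30 days: 119 − 30 = 89 left.
July 1894 has 31 days: 89 − 31 = 58 left.
August 1894 has 31 days: 58 − 31 = 27 left.
27 days into September 1894 → September 27, 1894.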